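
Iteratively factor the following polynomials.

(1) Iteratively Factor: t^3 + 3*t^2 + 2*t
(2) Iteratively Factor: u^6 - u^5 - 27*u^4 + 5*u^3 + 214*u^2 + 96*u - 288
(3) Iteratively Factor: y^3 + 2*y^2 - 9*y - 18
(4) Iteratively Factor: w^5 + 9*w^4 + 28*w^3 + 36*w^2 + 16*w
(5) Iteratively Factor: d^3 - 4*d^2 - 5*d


(1) = (t)*(t^2 + 3*t + 2) = t*(t + 1)*(t + 2)
(2) = (u - 4)*(u^5 + 3*u^4 - 15*u^3 - 55*u^2 - 6*u + 72) = (u - 4)*(u - 1)*(u^4 + 4*u^3 - 11*u^2 - 66*u - 72) = (u - 4)*(u - 1)*(u + 2)*(u^3 + 2*u^2 - 15*u - 36) = (u - 4)^2*(u - 1)*(u + 2)*(u^2 + 6*u + 9) = (u - 4)^2*(u - 1)*(u + 2)*(u + 3)*(u + 3)
(3) = (y - 3)*(y^2 + 5*y + 6) = (y - 3)*(y + 3)*(y + 2)
(4) = (w + 2)*(w^4 + 7*w^3 + 14*w^2 + 8*w) = (w + 2)^2*(w^3 + 5*w^2 + 4*w) = (w + 2)^2*(w + 4)*(w^2 + w) = w*(w + 2)^2*(w + 4)*(w + 1)
(5) = (d - 5)*(d^2 + d) = (d - 5)*(d + 1)*(d)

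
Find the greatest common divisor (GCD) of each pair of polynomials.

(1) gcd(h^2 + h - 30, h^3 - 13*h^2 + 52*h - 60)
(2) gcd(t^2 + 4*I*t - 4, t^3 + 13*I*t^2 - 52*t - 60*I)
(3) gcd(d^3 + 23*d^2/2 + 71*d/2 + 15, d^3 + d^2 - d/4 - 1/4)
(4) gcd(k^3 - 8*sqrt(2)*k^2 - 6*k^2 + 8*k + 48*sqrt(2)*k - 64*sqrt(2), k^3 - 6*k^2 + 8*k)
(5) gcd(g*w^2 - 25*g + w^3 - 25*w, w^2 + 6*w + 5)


(1) = gcd((h - 5)*(h + 6), (h - 6)*(h - 5)*(h - 2)) = h - 5
(2) = gcd((t + 2*I)^2, (t + 2*I)*(t + 5*I)*(t + 6*I)) = t + 2*I
(3) = d + 1/2
(4) = gcd((k - 4)*(k - 2)*(k - 8*sqrt(2)), k*(k - 4)*(k - 2)) = k^2 - 6*k + 8
(5) = gcd((g + w)*(w - 5)*(w + 5), (w + 1)*(w + 5)) = w + 5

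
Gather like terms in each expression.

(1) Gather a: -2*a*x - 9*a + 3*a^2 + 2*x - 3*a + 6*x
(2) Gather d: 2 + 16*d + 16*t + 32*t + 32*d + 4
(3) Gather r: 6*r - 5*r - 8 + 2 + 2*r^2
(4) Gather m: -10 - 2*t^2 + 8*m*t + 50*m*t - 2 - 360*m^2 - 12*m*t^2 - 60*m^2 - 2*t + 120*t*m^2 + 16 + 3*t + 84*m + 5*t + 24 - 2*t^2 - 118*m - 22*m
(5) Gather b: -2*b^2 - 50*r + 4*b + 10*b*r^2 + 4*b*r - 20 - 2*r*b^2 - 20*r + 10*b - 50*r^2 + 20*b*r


(1) = 3*a^2 + a*(-2*x - 12) + 8*x
(2) = 48*d + 48*t + 6
(3) = 2*r^2 + r - 6
(4) = m^2*(120*t - 420) + m*(-12*t^2 + 58*t - 56) - 4*t^2 + 6*t + 28
(5) = b^2*(-2*r - 2) + b*(10*r^2 + 24*r + 14) - 50*r^2 - 70*r - 20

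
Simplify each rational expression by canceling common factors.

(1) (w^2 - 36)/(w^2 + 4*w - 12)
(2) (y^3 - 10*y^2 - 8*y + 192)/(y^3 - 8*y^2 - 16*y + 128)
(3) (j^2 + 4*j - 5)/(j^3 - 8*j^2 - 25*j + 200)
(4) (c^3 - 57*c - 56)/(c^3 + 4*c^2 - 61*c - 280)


(1) = (w - 6)/(w - 2)
(2) = (y - 6)/(y - 4)
(3) = (j - 1)/(j^2 - 13*j + 40)
(4) = (c + 1)/(c + 5)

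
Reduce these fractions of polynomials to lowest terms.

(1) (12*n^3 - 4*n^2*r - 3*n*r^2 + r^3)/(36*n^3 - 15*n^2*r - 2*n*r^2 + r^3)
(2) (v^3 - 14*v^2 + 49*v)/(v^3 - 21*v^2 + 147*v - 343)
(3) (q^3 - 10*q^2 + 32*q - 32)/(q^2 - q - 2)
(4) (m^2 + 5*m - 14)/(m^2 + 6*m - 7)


(1) = (-4*n^2 + r^2)/(-12*n^2 + n*r + r^2)
(2) = v/(v - 7)
(3) = (q^2 - 8*q + 16)/(q + 1)
(4) = (m - 2)/(m - 1)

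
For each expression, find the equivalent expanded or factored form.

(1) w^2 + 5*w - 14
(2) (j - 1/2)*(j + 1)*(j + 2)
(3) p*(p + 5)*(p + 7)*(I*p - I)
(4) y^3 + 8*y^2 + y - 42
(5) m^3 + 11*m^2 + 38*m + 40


(1) = (w - 2)*(w + 7)
(2) = j^3 + 5*j^2/2 + j/2 - 1
(3) = I*p^4 + 11*I*p^3 + 23*I*p^2 - 35*I*p
(4) = (y - 2)*(y + 3)*(y + 7)
(5) = (m + 2)*(m + 4)*(m + 5)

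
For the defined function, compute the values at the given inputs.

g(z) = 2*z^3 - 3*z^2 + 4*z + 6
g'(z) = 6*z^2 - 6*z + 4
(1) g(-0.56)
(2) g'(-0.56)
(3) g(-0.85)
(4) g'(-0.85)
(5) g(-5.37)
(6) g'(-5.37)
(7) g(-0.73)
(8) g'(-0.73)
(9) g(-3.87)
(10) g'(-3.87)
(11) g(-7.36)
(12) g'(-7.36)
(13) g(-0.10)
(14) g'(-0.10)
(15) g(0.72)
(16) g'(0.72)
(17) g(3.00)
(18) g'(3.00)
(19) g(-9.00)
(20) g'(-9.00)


(1) = 2.47
(2) = 9.24
(3) = -0.80
(4) = 13.43
(5) = -411.70
(6) = 209.24
(7) = 0.70
(8) = 11.58
(9) = -170.33
(10) = 117.08
(11) = -983.33
(12) = 373.18
(13) = 5.57
(14) = 4.66
(15) = 8.07
(16) = 2.79
(17) = 45.00
(18) = 40.00
(19) = -1731.00
(20) = 544.00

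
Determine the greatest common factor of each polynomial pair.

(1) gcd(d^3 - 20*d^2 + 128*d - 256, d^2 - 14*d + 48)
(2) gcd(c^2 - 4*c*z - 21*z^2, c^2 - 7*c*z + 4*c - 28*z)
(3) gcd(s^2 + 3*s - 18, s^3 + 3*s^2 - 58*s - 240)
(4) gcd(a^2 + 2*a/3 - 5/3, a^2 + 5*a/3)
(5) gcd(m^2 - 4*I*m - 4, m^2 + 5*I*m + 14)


(1) = d - 8
(2) = -c + 7*z
(3) = gcd((s - 3)*(s + 6), (s - 8)*(s + 5)*(s + 6)) = s + 6
(4) = a + 5/3
(5) = m - 2*I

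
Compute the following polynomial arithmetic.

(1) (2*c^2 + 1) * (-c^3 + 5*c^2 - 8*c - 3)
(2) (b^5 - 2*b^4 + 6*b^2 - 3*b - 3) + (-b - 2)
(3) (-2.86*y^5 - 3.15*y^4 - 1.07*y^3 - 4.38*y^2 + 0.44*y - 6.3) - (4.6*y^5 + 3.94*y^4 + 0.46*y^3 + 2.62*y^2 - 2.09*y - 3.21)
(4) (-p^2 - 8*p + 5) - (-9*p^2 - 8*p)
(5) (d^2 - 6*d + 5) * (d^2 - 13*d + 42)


(1) = -2*c^5 + 10*c^4 - 17*c^3 - c^2 - 8*c - 3
(2) = b^5 - 2*b^4 + 6*b^2 - 4*b - 5
(3) = -7.46*y^5 - 7.09*y^4 - 1.53*y^3 - 7.0*y^2 + 2.53*y - 3.09
(4) = 8*p^2 + 5
(5) = d^4 - 19*d^3 + 125*d^2 - 317*d + 210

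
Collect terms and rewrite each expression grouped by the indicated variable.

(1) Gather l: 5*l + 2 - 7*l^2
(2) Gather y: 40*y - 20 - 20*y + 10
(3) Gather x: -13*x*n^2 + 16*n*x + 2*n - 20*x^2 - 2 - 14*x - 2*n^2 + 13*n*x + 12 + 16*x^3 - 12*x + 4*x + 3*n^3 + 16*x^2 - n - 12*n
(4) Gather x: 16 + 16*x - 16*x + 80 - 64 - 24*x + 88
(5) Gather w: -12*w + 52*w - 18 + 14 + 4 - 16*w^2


(1) = -7*l^2 + 5*l + 2
(2) = 20*y - 10
(3) = 3*n^3 - 2*n^2 - 11*n + 16*x^3 - 4*x^2 + x*(-13*n^2 + 29*n - 22) + 10
(4) = 120 - 24*x
(5) = -16*w^2 + 40*w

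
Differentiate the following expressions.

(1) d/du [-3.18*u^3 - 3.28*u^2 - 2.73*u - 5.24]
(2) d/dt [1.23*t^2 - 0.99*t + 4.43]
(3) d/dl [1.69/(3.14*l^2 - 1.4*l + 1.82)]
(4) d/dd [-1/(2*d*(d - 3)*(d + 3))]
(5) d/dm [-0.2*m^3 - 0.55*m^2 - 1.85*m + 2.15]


(1) = -9.54*u^2 - 6.56*u - 2.73
(2) = 2.46*t - 0.99
(3) = (2.366 - 10.6132*l)/(3.14*l^2 - 1.4*l + 1.82)^2
(4) = 3*(d^2 - 3)/(2*d^2*(d^4 - 18*d^2 + 81))
(5) = -0.6*m^2 - 1.1*m - 1.85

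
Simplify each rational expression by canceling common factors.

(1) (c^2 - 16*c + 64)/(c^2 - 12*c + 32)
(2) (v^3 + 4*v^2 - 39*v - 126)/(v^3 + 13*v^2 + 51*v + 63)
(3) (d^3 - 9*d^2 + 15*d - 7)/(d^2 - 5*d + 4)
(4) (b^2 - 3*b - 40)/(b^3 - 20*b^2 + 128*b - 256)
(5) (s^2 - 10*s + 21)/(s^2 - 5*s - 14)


(1) = (c - 8)/(c - 4)
(2) = (v - 6)/(v + 3)
(3) = (d^2 - 8*d + 7)/(d - 4)
(4) = (b + 5)/(b^2 - 12*b + 32)
(5) = (s - 3)/(s + 2)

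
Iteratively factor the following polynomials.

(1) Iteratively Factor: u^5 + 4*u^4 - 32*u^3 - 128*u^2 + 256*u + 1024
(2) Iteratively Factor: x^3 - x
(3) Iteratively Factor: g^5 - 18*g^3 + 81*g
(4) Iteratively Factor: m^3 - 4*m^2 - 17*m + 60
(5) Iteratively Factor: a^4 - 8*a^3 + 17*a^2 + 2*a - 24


(1) = (u - 4)*(u^4 + 8*u^3 - 128*u - 256) = (u - 4)*(u + 4)*(u^3 + 4*u^2 - 16*u - 64) = (u - 4)*(u + 4)^2*(u^2 - 16) = (u - 4)^2*(u + 4)^2*(u + 4)
(2) = (x)*(x^2 - 1) = x*(x - 1)*(x + 1)
(3) = (g - 3)*(g^4 + 3*g^3 - 9*g^2 - 27*g) = g*(g - 3)*(g^3 + 3*g^2 - 9*g - 27) = g*(g - 3)^2*(g^2 + 6*g + 9) = g*(g - 3)^2*(g + 3)*(g + 3)
(4) = (m - 3)*(m^2 - m - 20) = (m - 5)*(m - 3)*(m + 4)
(5) = (a + 1)*(a^3 - 9*a^2 + 26*a - 24) = (a - 2)*(a + 1)*(a^2 - 7*a + 12) = (a - 3)*(a - 2)*(a + 1)*(a - 4)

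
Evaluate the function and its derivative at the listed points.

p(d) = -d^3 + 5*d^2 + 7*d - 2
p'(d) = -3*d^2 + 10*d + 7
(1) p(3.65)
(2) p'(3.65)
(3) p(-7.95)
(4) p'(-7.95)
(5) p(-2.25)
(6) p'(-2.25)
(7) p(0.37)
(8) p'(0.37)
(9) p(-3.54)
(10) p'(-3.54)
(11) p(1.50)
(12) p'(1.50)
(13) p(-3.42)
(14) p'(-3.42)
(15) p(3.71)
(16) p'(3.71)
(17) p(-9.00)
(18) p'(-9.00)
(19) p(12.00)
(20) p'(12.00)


(1) = 41.54
(2) = 3.53
(3) = 760.82
(4) = -262.11
(5) = 18.95
(6) = -30.69
(7) = 1.22
(8) = 10.29
(9) = 80.24
(10) = -65.99
(11) = 16.38
(12) = 15.25
(13) = 72.54
(14) = -62.29
(15) = 41.73
(16) = 2.81
(17) = 1069.00
(18) = -326.00
(19) = -926.00
(20) = -305.00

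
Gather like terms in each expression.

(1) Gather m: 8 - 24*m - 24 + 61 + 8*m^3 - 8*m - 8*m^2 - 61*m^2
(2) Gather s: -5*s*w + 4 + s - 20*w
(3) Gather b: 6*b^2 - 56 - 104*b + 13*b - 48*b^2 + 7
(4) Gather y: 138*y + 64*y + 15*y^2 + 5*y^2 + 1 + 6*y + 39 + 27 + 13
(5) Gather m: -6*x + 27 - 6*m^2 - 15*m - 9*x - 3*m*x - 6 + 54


(1) = 8*m^3 - 69*m^2 - 32*m + 45
(2) = s*(1 - 5*w) - 20*w + 4
(3) = -42*b^2 - 91*b - 49
(4) = 20*y^2 + 208*y + 80
(5) = -6*m^2 + m*(-3*x - 15) - 15*x + 75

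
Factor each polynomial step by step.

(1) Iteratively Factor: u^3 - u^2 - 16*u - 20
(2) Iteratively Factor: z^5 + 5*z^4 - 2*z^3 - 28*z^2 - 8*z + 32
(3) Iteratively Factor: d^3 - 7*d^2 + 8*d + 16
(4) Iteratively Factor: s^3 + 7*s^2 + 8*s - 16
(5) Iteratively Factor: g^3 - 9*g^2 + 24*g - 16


(1) = (u - 5)*(u^2 + 4*u + 4) = (u - 5)*(u + 2)*(u + 2)
(2) = (z + 2)*(z^4 + 3*z^3 - 8*z^2 - 12*z + 16) = (z - 1)*(z + 2)*(z^3 + 4*z^2 - 4*z - 16) = (z - 1)*(z + 2)^2*(z^2 + 2*z - 8) = (z - 1)*(z + 2)^2*(z + 4)*(z - 2)
(3) = (d + 1)*(d^2 - 8*d + 16) = (d - 4)*(d + 1)*(d - 4)
(4) = (s - 1)*(s^2 + 8*s + 16) = (s - 1)*(s + 4)*(s + 4)
(5) = (g - 4)*(g^2 - 5*g + 4) = (g - 4)*(g - 1)*(g - 4)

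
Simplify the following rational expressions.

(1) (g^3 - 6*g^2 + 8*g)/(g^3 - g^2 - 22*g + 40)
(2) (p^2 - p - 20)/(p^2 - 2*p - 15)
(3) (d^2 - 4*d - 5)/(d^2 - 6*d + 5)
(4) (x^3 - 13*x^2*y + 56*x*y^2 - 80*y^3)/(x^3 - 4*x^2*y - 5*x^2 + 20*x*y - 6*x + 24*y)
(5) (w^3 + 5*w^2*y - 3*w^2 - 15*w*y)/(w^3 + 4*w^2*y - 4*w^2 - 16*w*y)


(1) = g/(g + 5)
(2) = (p + 4)/(p + 3)
(3) = (d + 1)/(d - 1)
(4) = (x^2 - 9*x*y + 20*y^2)/(x^2 - 5*x - 6)
(5) = (w^2 + 5*w*y - 3*w - 15*y)/(w^2 + 4*w*y - 4*w - 16*y)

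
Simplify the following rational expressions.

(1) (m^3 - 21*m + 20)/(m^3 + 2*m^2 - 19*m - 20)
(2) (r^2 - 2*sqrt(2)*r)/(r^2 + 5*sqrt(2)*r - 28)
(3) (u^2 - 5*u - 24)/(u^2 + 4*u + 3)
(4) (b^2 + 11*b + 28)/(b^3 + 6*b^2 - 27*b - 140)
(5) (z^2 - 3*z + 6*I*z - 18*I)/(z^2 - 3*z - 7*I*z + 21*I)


(1) = (m - 1)/(m + 1)
(2) = r/(r + 7*sqrt(2))
(3) = (u - 8)/(u + 1)
(4) = 1/(b - 5)
(5) = (z + 6*I)/(z - 7*I)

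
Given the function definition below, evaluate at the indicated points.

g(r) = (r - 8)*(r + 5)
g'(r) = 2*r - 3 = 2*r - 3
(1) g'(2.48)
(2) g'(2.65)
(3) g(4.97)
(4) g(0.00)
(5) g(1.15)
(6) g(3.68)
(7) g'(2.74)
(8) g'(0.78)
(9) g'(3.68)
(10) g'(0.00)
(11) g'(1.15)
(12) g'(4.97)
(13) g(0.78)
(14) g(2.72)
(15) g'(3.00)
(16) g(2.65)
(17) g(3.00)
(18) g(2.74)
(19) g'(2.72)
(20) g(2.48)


(1) = 1.96
(2) = 2.30
(3) = -30.21
(4) = -40.00
(5) = -42.13
(6) = -37.50
(7) = 2.48
(8) = -1.44
(9) = 4.36
(10) = -3.00
(11) = -0.70
(12) = 6.94
(13) = -41.73
(14) = -40.76
(15) = 3.00
(16) = -40.93
(17) = -40.00
(18) = -40.71
(19) = 2.44
(20) = -41.29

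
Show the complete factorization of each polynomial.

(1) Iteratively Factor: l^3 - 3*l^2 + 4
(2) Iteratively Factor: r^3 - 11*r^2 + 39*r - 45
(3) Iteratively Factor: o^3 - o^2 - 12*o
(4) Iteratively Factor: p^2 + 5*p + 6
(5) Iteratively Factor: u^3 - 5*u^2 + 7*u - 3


(1) = (l - 2)*(l^2 - l - 2) = (l - 2)*(l + 1)*(l - 2)
(2) = (r - 3)*(r^2 - 8*r + 15) = (r - 5)*(r - 3)*(r - 3)
(3) = (o - 4)*(o^2 + 3*o) = (o - 4)*(o + 3)*(o)
(4) = (p + 3)*(p + 2)
(5) = (u - 1)*(u^2 - 4*u + 3) = (u - 3)*(u - 1)*(u - 1)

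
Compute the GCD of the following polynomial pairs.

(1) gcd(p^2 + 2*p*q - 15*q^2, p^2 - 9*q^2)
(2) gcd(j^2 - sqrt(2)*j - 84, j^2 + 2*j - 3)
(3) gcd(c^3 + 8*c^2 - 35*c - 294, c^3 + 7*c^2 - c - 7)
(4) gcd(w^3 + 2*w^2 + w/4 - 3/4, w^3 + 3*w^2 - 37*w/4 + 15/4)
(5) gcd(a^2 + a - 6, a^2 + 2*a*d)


(1) = p - 3*q
(2) = 1
(3) = gcd((c - 6)*(c + 7)^2, (c - 1)*(c + 1)*(c + 7)) = c + 7
(4) = gcd((w - 1/2)*(w + 1)*(w + 3/2), (w - 3/2)*(w - 1/2)*(w + 5)) = w - 1/2
(5) = gcd((a - 2)*(a + 3), a*(a + 2*d)) = 1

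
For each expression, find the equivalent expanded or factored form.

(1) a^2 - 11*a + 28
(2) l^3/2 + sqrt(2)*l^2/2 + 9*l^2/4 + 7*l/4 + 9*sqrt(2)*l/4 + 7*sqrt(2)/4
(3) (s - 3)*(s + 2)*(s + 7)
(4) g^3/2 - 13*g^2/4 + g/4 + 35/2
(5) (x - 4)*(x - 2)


(1) = (a - 7)*(a - 4)
(2) = (l/2 + 1/2)*(l + 7/2)*(l + sqrt(2))
(3) = s^3 + 6*s^2 - 13*s - 42
(4) = (g/2 + 1)*(g - 5)*(g - 7/2)
(5) = x^2 - 6*x + 8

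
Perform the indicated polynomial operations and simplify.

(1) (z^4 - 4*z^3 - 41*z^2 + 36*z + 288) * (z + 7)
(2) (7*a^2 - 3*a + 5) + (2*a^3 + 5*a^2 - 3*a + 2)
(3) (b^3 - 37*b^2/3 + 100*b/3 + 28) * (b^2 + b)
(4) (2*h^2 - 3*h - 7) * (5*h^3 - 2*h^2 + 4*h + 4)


(1) = z^5 + 3*z^4 - 69*z^3 - 251*z^2 + 540*z + 2016
(2) = 2*a^3 + 12*a^2 - 6*a + 7
(3) = b^5 - 34*b^4/3 + 21*b^3 + 184*b^2/3 + 28*b
(4) = 10*h^5 - 19*h^4 - 21*h^3 + 10*h^2 - 40*h - 28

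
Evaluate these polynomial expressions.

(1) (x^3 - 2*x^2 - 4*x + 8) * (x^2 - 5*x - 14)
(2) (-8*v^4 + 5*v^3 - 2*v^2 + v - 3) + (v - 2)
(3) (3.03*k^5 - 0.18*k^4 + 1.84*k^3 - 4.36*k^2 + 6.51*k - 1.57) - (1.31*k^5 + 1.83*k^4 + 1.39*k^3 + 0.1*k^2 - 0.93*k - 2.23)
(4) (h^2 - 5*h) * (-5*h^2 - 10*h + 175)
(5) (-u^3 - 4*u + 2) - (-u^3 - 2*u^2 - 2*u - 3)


(1) = x^5 - 7*x^4 - 8*x^3 + 56*x^2 + 16*x - 112
(2) = -8*v^4 + 5*v^3 - 2*v^2 + 2*v - 5
(3) = 1.72*k^5 - 2.01*k^4 + 0.45*k^3 - 4.46*k^2 + 7.44*k + 0.66
(4) = -5*h^4 + 15*h^3 + 225*h^2 - 875*h
(5) = 2*u^2 - 2*u + 5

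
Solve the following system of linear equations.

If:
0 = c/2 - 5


Then:
c = 10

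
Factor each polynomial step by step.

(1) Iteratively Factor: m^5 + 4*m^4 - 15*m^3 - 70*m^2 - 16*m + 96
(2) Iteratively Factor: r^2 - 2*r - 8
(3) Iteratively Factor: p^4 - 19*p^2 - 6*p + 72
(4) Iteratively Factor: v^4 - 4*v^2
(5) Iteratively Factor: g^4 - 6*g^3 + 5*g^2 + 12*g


(1) = (m - 1)*(m^4 + 5*m^3 - 10*m^2 - 80*m - 96) = (m - 4)*(m - 1)*(m^3 + 9*m^2 + 26*m + 24) = (m - 4)*(m - 1)*(m + 4)*(m^2 + 5*m + 6) = (m - 4)*(m - 1)*(m + 2)*(m + 4)*(m + 3)
(2) = (r + 2)*(r - 4)
(3) = (p + 3)*(p^3 - 3*p^2 - 10*p + 24) = (p - 4)*(p + 3)*(p^2 + p - 6) = (p - 4)*(p - 2)*(p + 3)*(p + 3)
(4) = (v - 2)*(v^3 + 2*v^2) = v*(v - 2)*(v^2 + 2*v) = v*(v - 2)*(v + 2)*(v)
(5) = (g + 1)*(g^3 - 7*g^2 + 12*g) = (g - 4)*(g + 1)*(g^2 - 3*g) = (g - 4)*(g - 3)*(g + 1)*(g)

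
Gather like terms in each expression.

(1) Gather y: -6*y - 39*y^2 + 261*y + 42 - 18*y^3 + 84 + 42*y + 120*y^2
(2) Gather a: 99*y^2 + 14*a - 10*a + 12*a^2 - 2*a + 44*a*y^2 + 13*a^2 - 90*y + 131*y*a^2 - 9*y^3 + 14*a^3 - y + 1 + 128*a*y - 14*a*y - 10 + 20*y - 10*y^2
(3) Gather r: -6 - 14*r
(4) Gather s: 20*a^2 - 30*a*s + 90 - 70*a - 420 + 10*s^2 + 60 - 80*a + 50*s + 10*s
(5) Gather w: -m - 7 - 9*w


(1) = -18*y^3 + 81*y^2 + 297*y + 126
(2) = 14*a^3 + a^2*(131*y + 25) + a*(44*y^2 + 114*y + 2) - 9*y^3 + 89*y^2 - 71*y - 9
(3) = -14*r - 6
(4) = 20*a^2 - 150*a + 10*s^2 + s*(60 - 30*a) - 270
(5) = -m - 9*w - 7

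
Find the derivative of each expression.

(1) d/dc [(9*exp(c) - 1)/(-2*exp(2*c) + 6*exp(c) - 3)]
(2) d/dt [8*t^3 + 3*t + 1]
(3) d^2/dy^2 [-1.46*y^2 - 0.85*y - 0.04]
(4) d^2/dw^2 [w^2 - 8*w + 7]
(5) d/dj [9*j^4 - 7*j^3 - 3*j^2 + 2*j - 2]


(1) = (18*exp(2*c) - 4*exp(c) - 21)*exp(c)/(4*exp(4*c) - 24*exp(3*c) + 48*exp(2*c) - 36*exp(c) + 9)
(2) = 24*t^2 + 3
(3) = -2.92000000000000
(4) = 2
(5) = 36*j^3 - 21*j^2 - 6*j + 2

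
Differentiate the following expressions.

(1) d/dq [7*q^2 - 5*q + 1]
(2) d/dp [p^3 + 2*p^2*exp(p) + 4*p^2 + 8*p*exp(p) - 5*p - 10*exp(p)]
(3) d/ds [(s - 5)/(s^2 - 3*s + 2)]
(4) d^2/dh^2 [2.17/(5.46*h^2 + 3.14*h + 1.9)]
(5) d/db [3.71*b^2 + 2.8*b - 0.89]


(1) = 14*q - 5
(2) = 2*p^2*exp(p) + 3*p^2 + 12*p*exp(p) + 8*p - 2*exp(p) - 5
(3) = (s^2 - 3*s - (s - 5)*(2*s - 3) + 2)/(s^2 - 3*s + 2)^2
(4) = (-129.382344*h^2 - 74.406696*h + 2.17*(10.92*h + 3.14)*(21.84*h + 6.28) - 45.02316)/(5.46*h^2 + 3.14*h + 1.9)^3
(5) = 7.42*b + 2.8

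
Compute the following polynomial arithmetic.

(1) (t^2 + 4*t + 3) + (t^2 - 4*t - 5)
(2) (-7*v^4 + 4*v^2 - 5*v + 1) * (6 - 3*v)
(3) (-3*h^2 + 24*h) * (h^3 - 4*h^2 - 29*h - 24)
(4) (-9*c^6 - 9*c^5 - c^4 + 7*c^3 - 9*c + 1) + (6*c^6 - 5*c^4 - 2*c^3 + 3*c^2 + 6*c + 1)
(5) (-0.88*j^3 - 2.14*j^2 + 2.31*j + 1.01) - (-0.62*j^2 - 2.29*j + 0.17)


(1) = 2*t^2 - 2
(2) = 21*v^5 - 42*v^4 - 12*v^3 + 39*v^2 - 33*v + 6
(3) = -3*h^5 + 36*h^4 - 9*h^3 - 624*h^2 - 576*h
(4) = -3*c^6 - 9*c^5 - 6*c^4 + 5*c^3 + 3*c^2 - 3*c + 2
(5) = -0.88*j^3 - 1.52*j^2 + 4.6*j + 0.84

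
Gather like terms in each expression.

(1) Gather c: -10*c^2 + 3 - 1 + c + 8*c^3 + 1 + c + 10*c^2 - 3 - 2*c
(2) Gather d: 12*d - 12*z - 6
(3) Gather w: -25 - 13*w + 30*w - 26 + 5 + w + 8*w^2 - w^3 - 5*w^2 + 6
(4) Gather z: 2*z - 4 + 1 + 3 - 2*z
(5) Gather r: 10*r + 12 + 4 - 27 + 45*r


(1) = 8*c^3
(2) = 12*d - 12*z - 6
(3) = -w^3 + 3*w^2 + 18*w - 40
(4) = 0
(5) = 55*r - 11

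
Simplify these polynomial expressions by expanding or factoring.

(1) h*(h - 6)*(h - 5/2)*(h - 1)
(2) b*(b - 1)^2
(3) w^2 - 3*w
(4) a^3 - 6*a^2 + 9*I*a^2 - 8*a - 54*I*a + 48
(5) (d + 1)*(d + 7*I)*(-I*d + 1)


(1) = h^4 - 19*h^3/2 + 47*h^2/2 - 15*h
(2) = b^3 - 2*b^2 + b
(3) = w*(w - 3)
(4) = (a - 6)*(a + I)*(a + 8*I)
(5) = -I*d^3 + 8*d^2 - I*d^2 + 8*d + 7*I*d + 7*I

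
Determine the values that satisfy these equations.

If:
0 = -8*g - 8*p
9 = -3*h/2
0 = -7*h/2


Then:
No Solution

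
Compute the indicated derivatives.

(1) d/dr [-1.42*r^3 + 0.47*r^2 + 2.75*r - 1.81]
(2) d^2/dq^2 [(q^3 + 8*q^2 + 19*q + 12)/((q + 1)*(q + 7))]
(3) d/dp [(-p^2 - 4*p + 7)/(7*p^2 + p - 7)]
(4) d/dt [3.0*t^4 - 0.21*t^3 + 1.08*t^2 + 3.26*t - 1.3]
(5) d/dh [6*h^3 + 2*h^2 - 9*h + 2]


(1) = -4.26*r^2 + 0.94*r + 2.75
(2) = 24/(q^3 + 21*q^2 + 147*q + 343)
(3) = 3*(9*p^2 - 28*p + 7)/(49*p^4 + 14*p^3 - 97*p^2 - 14*p + 49)
(4) = 12.0*t^3 - 0.63*t^2 + 2.16*t + 3.26
(5) = 18*h^2 + 4*h - 9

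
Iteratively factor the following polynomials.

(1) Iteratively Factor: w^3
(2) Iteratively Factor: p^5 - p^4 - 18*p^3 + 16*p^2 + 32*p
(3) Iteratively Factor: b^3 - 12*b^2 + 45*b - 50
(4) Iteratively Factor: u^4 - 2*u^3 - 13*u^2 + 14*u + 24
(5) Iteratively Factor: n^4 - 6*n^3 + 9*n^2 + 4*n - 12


(1) = (w)*(w^2) = w^2*(w)
(2) = (p - 4)*(p^4 + 3*p^3 - 6*p^2 - 8*p) = (p - 4)*(p + 4)*(p^3 - p^2 - 2*p) = p*(p - 4)*(p + 4)*(p^2 - p - 2) = p*(p - 4)*(p + 1)*(p + 4)*(p - 2)
(3) = (b - 5)*(b^2 - 7*b + 10) = (b - 5)*(b - 2)*(b - 5)
(4) = (u + 3)*(u^3 - 5*u^2 + 2*u + 8) = (u - 2)*(u + 3)*(u^2 - 3*u - 4) = (u - 4)*(u - 2)*(u + 3)*(u + 1)
(5) = (n - 2)*(n^3 - 4*n^2 + n + 6) = (n - 3)*(n - 2)*(n^2 - n - 2) = (n - 3)*(n - 2)^2*(n + 1)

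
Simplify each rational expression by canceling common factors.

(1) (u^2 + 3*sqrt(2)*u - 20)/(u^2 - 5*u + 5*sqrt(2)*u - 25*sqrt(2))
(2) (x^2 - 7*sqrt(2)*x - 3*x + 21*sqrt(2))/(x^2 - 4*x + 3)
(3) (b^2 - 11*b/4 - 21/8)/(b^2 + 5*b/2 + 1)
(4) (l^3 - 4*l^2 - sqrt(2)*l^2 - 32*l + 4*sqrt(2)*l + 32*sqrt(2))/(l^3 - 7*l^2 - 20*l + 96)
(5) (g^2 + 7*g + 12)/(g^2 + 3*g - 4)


(1) = (u - 2*sqrt(2))/(u - 5)
(2) = (x - 7*sqrt(2))/(x - 1)
(3) = (8*b^2 - 22*b - 21)/(8*b^2 + 20*b + 8)
(4) = (l - sqrt(2))/(l - 3)
(5) = (g + 3)/(g - 1)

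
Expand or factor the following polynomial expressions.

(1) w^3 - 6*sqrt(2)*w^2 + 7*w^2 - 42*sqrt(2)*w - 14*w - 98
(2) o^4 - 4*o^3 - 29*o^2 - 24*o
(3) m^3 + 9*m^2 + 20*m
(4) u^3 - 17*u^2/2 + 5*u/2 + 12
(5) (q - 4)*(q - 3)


(1) = (w + 7)*(w - 7*sqrt(2))*(w + sqrt(2))
(2) = o*(o - 8)*(o + 1)*(o + 3)
(3) = m*(m + 4)*(m + 5)
(4) = (u - 8)*(u - 3/2)*(u + 1)
(5) = q^2 - 7*q + 12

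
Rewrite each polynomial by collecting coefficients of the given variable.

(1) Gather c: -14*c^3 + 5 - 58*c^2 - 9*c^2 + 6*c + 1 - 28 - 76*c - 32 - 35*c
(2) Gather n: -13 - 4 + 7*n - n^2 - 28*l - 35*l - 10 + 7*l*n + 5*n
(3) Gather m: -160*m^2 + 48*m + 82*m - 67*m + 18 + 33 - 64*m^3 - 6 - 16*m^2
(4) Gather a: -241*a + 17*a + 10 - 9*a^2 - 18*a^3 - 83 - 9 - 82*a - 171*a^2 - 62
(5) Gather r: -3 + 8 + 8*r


(1) = -14*c^3 - 67*c^2 - 105*c - 54
(2) = -63*l - n^2 + n*(7*l + 12) - 27
(3) = -64*m^3 - 176*m^2 + 63*m + 45
(4) = -18*a^3 - 180*a^2 - 306*a - 144
(5) = 8*r + 5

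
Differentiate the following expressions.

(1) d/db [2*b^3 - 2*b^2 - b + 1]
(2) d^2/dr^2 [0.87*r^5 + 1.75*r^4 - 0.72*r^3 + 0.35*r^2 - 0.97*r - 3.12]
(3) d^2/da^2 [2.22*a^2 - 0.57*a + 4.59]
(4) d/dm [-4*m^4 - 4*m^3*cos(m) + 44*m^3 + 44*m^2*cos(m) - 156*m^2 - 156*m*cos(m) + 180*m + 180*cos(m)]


(1) = 6*b^2 - 4*b - 1
(2) = 17.4*r^3 + 21.0*r^2 - 4.32*r + 0.7
(3) = 4.44000000000000
(4) = 4*m^3*sin(m) - 16*m^3 - 44*m^2*sin(m) - 12*m^2*cos(m) + 132*m^2 + 156*m*sin(m) + 88*m*cos(m) - 312*m - 180*sin(m) - 156*cos(m) + 180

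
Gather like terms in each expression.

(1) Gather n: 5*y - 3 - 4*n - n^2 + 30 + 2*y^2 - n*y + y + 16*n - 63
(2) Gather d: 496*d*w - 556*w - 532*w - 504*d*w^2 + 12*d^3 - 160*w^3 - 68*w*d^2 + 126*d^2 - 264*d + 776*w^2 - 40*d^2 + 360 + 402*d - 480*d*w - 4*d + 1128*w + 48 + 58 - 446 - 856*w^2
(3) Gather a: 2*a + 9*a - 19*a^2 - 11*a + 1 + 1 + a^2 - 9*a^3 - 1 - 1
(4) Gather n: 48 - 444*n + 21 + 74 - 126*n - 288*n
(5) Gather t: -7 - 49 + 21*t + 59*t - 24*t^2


(1) = -n^2 + n*(12 - y) + 2*y^2 + 6*y - 36
(2) = 12*d^3 + d^2*(86 - 68*w) + d*(-504*w^2 + 16*w + 134) - 160*w^3 - 80*w^2 + 40*w + 20
(3) = -9*a^3 - 18*a^2
(4) = 143 - 858*n
(5) = -24*t^2 + 80*t - 56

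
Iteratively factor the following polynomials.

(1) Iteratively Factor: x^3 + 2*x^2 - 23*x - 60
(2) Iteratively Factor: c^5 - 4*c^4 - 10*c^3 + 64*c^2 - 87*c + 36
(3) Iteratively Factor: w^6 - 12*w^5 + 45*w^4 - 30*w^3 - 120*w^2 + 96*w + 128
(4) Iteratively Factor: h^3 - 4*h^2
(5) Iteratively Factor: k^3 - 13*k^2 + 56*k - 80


(1) = (x + 3)*(x^2 - x - 20) = (x - 5)*(x + 3)*(x + 4)
(2) = (c - 1)*(c^4 - 3*c^3 - 13*c^2 + 51*c - 36) = (c - 3)*(c - 1)*(c^3 - 13*c + 12) = (c - 3)^2*(c - 1)*(c^2 + 3*c - 4) = (c - 3)^2*(c - 1)^2*(c + 4)
(3) = (w - 4)*(w^5 - 8*w^4 + 13*w^3 + 22*w^2 - 32*w - 32) = (w - 4)*(w + 1)*(w^4 - 9*w^3 + 22*w^2 - 32) = (w - 4)^2*(w + 1)*(w^3 - 5*w^2 + 2*w + 8) = (w - 4)^2*(w + 1)^2*(w^2 - 6*w + 8) = (w - 4)^3*(w + 1)^2*(w - 2)
(4) = (h)*(h^2 - 4*h) = h^2*(h - 4)
(5) = (k - 4)*(k^2 - 9*k + 20) = (k - 4)^2*(k - 5)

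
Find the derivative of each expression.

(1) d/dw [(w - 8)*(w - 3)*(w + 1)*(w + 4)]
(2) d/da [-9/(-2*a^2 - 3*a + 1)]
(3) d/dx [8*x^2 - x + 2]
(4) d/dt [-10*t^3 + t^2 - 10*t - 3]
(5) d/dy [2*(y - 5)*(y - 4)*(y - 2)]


(1) = 4*w^3 - 18*w^2 - 54*w + 76
(2) = 9*(-4*a - 3)/(2*a^2 + 3*a - 1)^2
(3) = 16*x - 1
(4) = -30*t^2 + 2*t - 10
(5) = 6*y^2 - 44*y + 76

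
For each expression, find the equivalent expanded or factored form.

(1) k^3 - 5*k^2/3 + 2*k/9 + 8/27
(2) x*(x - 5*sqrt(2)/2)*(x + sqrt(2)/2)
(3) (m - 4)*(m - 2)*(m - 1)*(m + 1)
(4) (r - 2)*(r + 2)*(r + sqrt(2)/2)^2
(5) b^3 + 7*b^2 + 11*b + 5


(1) = (k - 4/3)*(k - 2/3)*(k + 1/3)
(2) = x^3 - 2*sqrt(2)*x^2 - 5*x/2
(3) = m^4 - 6*m^3 + 7*m^2 + 6*m - 8
(4) = r^4 + sqrt(2)*r^3 - 7*r^2/2 - 4*sqrt(2)*r - 2
(5) = (b + 1)^2*(b + 5)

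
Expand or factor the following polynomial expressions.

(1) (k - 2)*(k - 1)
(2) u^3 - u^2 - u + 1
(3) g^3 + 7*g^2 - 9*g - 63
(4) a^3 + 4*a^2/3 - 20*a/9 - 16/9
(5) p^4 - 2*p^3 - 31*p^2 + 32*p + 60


(1) = k^2 - 3*k + 2
(2) = (u - 1)^2*(u + 1)
(3) = (g - 3)*(g + 3)*(g + 7)
(4) = (a - 4/3)*(a + 2/3)*(a + 2)
(5) = (p - 6)*(p - 2)*(p + 1)*(p + 5)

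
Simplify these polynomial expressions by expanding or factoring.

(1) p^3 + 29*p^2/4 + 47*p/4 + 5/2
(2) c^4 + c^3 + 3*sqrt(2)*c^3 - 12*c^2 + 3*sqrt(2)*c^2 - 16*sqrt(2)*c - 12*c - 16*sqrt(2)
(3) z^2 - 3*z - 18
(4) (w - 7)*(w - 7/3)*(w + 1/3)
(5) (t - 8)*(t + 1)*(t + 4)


(1) = (p + 1/4)*(p + 2)*(p + 5)
(2) = (c + 1)*(c - 2*sqrt(2))*(c + sqrt(2))*(c + 4*sqrt(2))
(3) = (z - 6)*(z + 3)
(4) = w^3 - 9*w^2 + 119*w/9 + 49/9
(5) = t^3 - 3*t^2 - 36*t - 32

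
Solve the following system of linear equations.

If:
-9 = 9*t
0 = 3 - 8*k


Then:
k = 3/8
t = -1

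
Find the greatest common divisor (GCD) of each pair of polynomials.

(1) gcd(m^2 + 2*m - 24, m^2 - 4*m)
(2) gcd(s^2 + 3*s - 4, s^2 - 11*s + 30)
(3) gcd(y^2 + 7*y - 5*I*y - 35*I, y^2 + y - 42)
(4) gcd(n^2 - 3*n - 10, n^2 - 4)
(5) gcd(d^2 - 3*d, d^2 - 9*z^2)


(1) = m - 4
(2) = gcd((s - 1)*(s + 4), (s - 6)*(s - 5)) = 1
(3) = gcd((y + 7)*(y - 5*I), (y - 6)*(y + 7)) = y + 7
(4) = n + 2
(5) = 1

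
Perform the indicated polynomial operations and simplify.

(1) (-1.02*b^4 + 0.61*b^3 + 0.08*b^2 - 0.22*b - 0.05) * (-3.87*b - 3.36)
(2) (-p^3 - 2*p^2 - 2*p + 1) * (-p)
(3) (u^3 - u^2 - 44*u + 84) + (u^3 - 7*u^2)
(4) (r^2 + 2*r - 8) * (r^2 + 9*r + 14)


(1) = 3.9474*b^5 + 1.0665*b^4 - 2.3592*b^3 + 0.5826*b^2 + 0.9327*b + 0.168
(2) = p^4 + 2*p^3 + 2*p^2 - p
(3) = 2*u^3 - 8*u^2 - 44*u + 84
(4) = r^4 + 11*r^3 + 24*r^2 - 44*r - 112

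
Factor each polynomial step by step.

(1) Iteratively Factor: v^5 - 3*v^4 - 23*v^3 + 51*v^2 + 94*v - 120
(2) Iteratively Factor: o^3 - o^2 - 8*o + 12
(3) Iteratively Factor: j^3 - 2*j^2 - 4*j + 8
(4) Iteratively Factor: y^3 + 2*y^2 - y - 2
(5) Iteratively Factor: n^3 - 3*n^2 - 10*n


(1) = (v - 1)*(v^4 - 2*v^3 - 25*v^2 + 26*v + 120) = (v - 5)*(v - 1)*(v^3 + 3*v^2 - 10*v - 24) = (v - 5)*(v - 1)*(v + 4)*(v^2 - v - 6) = (v - 5)*(v - 3)*(v - 1)*(v + 4)*(v + 2)
(2) = (o + 3)*(o^2 - 4*o + 4) = (o - 2)*(o + 3)*(o - 2)
(3) = (j - 2)*(j^2 - 4) = (j - 2)*(j + 2)*(j - 2)
(4) = (y - 1)*(y^2 + 3*y + 2) = (y - 1)*(y + 2)*(y + 1)
(5) = (n - 5)*(n^2 + 2*n) = (n - 5)*(n + 2)*(n)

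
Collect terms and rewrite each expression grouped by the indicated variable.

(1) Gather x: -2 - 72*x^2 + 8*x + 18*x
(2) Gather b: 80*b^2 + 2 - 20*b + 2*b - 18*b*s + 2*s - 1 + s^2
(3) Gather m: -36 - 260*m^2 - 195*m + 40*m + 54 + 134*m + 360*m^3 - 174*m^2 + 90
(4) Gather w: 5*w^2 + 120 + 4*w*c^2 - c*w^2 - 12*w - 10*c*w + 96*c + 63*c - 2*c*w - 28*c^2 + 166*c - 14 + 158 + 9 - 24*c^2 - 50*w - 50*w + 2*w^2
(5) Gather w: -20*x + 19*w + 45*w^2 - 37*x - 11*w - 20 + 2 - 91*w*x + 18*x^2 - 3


(1) = -72*x^2 + 26*x - 2
(2) = 80*b^2 + b*(-18*s - 18) + s^2 + 2*s + 1
(3) = 360*m^3 - 434*m^2 - 21*m + 108
(4) = -52*c^2 + 325*c + w^2*(7 - c) + w*(4*c^2 - 12*c - 112) + 273
(5) = 45*w^2 + w*(8 - 91*x) + 18*x^2 - 57*x - 21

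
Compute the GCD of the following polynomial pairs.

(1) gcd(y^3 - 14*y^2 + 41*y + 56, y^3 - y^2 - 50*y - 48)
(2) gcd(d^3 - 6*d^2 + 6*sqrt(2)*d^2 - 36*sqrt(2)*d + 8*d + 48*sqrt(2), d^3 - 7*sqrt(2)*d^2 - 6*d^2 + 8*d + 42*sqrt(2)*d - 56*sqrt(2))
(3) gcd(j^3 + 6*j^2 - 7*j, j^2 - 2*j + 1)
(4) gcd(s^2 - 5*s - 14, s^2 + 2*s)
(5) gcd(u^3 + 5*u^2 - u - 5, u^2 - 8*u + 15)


(1) = y^2 - 7*y - 8
(2) = gcd((d - 4)*(d - 2)*(d + 6*sqrt(2)), (d - 4)*(d - 2)*(d - 7*sqrt(2))) = d^2 - 6*d + 8
(3) = gcd(j*(j - 1)*(j + 7), (j - 1)^2) = j - 1
(4) = s + 2
(5) = gcd((u - 1)*(u + 1)*(u + 5), (u - 5)*(u - 3)) = 1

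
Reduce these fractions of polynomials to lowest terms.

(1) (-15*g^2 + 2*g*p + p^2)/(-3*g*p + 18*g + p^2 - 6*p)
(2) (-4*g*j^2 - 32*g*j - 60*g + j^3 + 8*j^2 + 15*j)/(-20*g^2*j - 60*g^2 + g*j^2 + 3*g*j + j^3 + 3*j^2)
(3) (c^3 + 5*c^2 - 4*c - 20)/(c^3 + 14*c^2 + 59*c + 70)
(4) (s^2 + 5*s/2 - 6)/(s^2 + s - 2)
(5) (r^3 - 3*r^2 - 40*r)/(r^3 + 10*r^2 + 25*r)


(1) = (5*g + p)/(p - 6)
(2) = (j + 5)/(5*g + j)
(3) = (c - 2)/(c + 7)
(4) = (2*s^2 + 5*s - 12)/(2*s^2 + 2*s - 4)
(5) = (r - 8)/(r + 5)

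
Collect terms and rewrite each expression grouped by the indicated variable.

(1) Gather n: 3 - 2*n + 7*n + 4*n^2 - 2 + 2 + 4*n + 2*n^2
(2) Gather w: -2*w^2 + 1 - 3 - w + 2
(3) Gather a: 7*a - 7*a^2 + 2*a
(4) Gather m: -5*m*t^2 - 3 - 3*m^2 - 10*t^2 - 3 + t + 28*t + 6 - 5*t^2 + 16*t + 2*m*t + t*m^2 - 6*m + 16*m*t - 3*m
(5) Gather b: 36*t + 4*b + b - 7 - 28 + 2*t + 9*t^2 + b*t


(1) = 6*n^2 + 9*n + 3
(2) = -2*w^2 - w
(3) = -7*a^2 + 9*a
(4) = m^2*(t - 3) + m*(-5*t^2 + 18*t - 9) - 15*t^2 + 45*t
(5) = b*(t + 5) + 9*t^2 + 38*t - 35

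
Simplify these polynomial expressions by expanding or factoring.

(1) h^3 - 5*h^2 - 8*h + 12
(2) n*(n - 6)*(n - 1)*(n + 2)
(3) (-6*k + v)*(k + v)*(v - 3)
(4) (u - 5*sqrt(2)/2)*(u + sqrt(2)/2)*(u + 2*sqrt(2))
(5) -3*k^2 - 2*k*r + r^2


(1) = (h - 6)*(h - 1)*(h + 2)
(2) = n^4 - 5*n^3 - 8*n^2 + 12*n
(3) = -6*k^2*v + 18*k^2 - 5*k*v^2 + 15*k*v + v^3 - 3*v^2
(4) = u^3 - 21*u/2 - 5*sqrt(2)
(5) = (-3*k + r)*(k + r)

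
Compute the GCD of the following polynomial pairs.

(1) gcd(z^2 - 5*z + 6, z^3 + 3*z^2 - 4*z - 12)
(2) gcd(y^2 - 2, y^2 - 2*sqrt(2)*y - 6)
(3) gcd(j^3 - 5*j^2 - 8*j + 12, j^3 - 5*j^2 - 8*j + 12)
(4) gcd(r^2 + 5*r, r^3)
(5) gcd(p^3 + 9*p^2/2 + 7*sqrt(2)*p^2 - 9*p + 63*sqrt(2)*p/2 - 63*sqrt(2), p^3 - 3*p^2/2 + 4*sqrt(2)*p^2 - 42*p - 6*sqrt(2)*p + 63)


(1) = z - 2
(2) = gcd((y - sqrt(2))*(y + sqrt(2)), (y - 3*sqrt(2))*(y + sqrt(2))) = y + sqrt(2)
(3) = gcd((j - 6)*(j - 1)*(j + 2), (j - 6)*(j - 1)*(j + 2)) = j^3 - 5*j^2 - 8*j + 12
(4) = r
(5) = p^2 + p*(-3/2 + 7*sqrt(2)) - 21*sqrt(2)/2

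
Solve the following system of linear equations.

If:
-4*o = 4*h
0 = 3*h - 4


Then:
h = 4/3
o = -4/3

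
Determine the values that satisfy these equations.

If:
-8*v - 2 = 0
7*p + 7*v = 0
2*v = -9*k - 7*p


Then:
k = -5/36
p = 1/4
v = -1/4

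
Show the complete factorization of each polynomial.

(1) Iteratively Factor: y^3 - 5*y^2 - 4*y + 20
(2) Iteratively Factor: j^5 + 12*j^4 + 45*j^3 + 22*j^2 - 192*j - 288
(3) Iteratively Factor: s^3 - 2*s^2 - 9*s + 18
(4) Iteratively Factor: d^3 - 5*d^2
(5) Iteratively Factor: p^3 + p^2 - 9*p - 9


(1) = (y - 5)*(y^2 - 4) = (y - 5)*(y + 2)*(y - 2)
(2) = (j + 4)*(j^4 + 8*j^3 + 13*j^2 - 30*j - 72) = (j - 2)*(j + 4)*(j^3 + 10*j^2 + 33*j + 36) = (j - 2)*(j + 4)^2*(j^2 + 6*j + 9) = (j - 2)*(j + 3)*(j + 4)^2*(j + 3)
(3) = (s - 3)*(s^2 + s - 6) = (s - 3)*(s - 2)*(s + 3)
(4) = (d)*(d^2 - 5*d) = d^2*(d - 5)
(5) = (p - 3)*(p^2 + 4*p + 3) = (p - 3)*(p + 3)*(p + 1)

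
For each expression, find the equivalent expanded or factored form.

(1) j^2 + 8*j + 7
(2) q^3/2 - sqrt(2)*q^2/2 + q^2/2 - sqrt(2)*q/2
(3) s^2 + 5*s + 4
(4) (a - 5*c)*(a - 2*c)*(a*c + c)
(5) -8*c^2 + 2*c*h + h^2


(1) = (j + 1)*(j + 7)
(2) = q*(q/2 + 1/2)*(q - sqrt(2))
(3) = (s + 1)*(s + 4)
(4) = a^3*c - 7*a^2*c^2 + a^2*c + 10*a*c^3 - 7*a*c^2 + 10*c^3
(5) = (-2*c + h)*(4*c + h)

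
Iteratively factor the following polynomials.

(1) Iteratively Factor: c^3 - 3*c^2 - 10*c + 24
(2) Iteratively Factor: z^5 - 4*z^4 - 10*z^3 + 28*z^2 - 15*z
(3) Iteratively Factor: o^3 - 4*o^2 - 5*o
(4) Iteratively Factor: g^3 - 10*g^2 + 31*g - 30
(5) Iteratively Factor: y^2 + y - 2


(1) = (c + 3)*(c^2 - 6*c + 8) = (c - 4)*(c + 3)*(c - 2)
(2) = (z - 1)*(z^4 - 3*z^3 - 13*z^2 + 15*z) = (z - 5)*(z - 1)*(z^3 + 2*z^2 - 3*z) = (z - 5)*(z - 1)^2*(z^2 + 3*z) = (z - 5)*(z - 1)^2*(z + 3)*(z)
(3) = (o - 5)*(o^2 + o) = o*(o - 5)*(o + 1)
(4) = (g - 3)*(g^2 - 7*g + 10) = (g - 3)*(g - 2)*(g - 5)
(5) = (y - 1)*(y + 2)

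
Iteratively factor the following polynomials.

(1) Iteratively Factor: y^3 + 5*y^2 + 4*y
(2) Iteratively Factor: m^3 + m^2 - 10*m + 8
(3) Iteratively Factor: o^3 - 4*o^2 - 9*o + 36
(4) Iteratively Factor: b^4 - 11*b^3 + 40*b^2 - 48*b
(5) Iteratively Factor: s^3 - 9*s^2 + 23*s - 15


(1) = (y + 4)*(y^2 + y) = y*(y + 4)*(y + 1)
(2) = (m + 4)*(m^2 - 3*m + 2) = (m - 1)*(m + 4)*(m - 2)
(3) = (o - 3)*(o^2 - o - 12) = (o - 3)*(o + 3)*(o - 4)
(4) = (b)*(b^3 - 11*b^2 + 40*b - 48) = b*(b - 4)*(b^2 - 7*b + 12) = b*(b - 4)*(b - 3)*(b - 4)
(5) = (s - 1)*(s^2 - 8*s + 15) = (s - 3)*(s - 1)*(s - 5)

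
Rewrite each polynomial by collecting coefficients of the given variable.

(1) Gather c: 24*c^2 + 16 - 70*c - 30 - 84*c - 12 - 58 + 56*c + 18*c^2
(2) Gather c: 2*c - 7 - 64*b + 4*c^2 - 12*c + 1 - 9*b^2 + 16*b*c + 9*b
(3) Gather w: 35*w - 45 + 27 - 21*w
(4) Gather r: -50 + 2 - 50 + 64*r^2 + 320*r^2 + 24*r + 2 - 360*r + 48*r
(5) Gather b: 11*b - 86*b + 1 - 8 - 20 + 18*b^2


(1) = 42*c^2 - 98*c - 84
(2) = -9*b^2 - 55*b + 4*c^2 + c*(16*b - 10) - 6
(3) = 14*w - 18
(4) = 384*r^2 - 288*r - 96
(5) = 18*b^2 - 75*b - 27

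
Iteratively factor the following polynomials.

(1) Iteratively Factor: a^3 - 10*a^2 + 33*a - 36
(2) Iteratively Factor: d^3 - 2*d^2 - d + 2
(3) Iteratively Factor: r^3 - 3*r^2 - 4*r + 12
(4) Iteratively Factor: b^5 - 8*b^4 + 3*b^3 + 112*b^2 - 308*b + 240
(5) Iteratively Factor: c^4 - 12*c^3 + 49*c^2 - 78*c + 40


(1) = (a - 3)*(a^2 - 7*a + 12) = (a - 3)^2*(a - 4)
(2) = (d - 1)*(d^2 - d - 2) = (d - 2)*(d - 1)*(d + 1)
(3) = (r + 2)*(r^2 - 5*r + 6) = (r - 3)*(r + 2)*(r - 2)
(4) = (b - 2)*(b^4 - 6*b^3 - 9*b^2 + 94*b - 120) = (b - 5)*(b - 2)*(b^3 - b^2 - 14*b + 24) = (b - 5)*(b - 2)^2*(b^2 + b - 12) = (b - 5)*(b - 3)*(b - 2)^2*(b + 4)
(5) = (c - 4)*(c^3 - 8*c^2 + 17*c - 10) = (c - 4)*(c - 1)*(c^2 - 7*c + 10) = (c - 5)*(c - 4)*(c - 1)*(c - 2)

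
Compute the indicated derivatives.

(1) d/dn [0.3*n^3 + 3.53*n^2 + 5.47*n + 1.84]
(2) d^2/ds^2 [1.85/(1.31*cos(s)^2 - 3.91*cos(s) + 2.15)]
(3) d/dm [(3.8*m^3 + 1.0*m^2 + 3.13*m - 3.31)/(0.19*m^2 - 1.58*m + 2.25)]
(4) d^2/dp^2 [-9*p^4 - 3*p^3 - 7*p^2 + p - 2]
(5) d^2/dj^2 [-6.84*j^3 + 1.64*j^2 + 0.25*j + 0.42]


(1) = 0.9*n^2 + 7.06*n + 5.47
(2) = (-12.69914*(1 - cos(s)^2)^2 + 28.427655*cos(s)^3 - 13.790455*cos(s)^2 - 72.407335*cos(s) + 58.84406)/(1.31*cos(s)^2 - 3.91*cos(s) + 2.15)^3
(3) = (0.722*m^4 - 12.008*m^3 + 23.4753*m^2 + 5.7578*m + 1.8127)/(0.0361*m^4 - 0.6004*m^3 + 3.3514*m^2 - 7.11*m + 5.0625)
(4) = -108*p^2 - 18*p - 14
(5) = 3.28 - 41.04*j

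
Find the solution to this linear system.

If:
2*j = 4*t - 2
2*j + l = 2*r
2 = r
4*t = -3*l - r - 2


Then:
j = 9/2
l = -5
r = 2
t = 11/4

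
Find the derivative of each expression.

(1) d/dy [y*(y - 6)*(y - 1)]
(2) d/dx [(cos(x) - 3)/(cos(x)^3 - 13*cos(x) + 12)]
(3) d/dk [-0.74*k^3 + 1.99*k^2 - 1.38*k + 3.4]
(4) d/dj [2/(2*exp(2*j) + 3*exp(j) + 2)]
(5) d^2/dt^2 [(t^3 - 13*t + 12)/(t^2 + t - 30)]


(1) = 3*y^2 - 14*y + 6
(2) = (2*cos(x) + 3)*sin(x)/((cos(x) - 1)^2*(cos(x) + 4)^2)
(3) = -2.22*k^2 + 3.98*k - 1.38
(4) = (-8*exp(j) - 6)*exp(j)/(2*exp(2*j) + 3*exp(j) + 2)^2
(5) = 36*(t^3 - 3*t^2 + 87*t - 1)/(t^6 + 3*t^5 - 87*t^4 - 179*t^3 + 2610*t^2 + 2700*t - 27000)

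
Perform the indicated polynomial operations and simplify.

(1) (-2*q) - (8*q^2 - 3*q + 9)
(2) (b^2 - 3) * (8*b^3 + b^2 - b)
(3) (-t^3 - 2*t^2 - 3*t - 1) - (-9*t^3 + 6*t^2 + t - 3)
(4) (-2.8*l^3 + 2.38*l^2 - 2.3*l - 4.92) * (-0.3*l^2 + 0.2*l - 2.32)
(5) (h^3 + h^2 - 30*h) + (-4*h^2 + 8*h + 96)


(1) = -8*q^2 + q - 9
(2) = 8*b^5 + b^4 - 25*b^3 - 3*b^2 + 3*b
(3) = 8*t^3 - 8*t^2 - 4*t + 2
(4) = 0.84*l^5 - 1.274*l^4 + 7.662*l^3 - 4.5056*l^2 + 4.352*l + 11.4144
(5) = h^3 - 3*h^2 - 22*h + 96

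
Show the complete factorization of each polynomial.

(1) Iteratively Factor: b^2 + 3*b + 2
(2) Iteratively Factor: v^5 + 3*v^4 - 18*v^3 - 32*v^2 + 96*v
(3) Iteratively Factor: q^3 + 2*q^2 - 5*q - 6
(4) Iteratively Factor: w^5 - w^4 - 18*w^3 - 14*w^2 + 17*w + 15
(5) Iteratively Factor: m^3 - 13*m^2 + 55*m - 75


(1) = (b + 1)*(b + 2)
(2) = (v + 4)*(v^4 - v^3 - 14*v^2 + 24*v) = v*(v + 4)*(v^3 - v^2 - 14*v + 24) = v*(v - 3)*(v + 4)*(v^2 + 2*v - 8) = v*(v - 3)*(v - 2)*(v + 4)*(v + 4)
(3) = (q + 1)*(q^2 + q - 6) = (q - 2)*(q + 1)*(q + 3)
(4) = (w + 1)*(w^4 - 2*w^3 - 16*w^2 + 2*w + 15) = (w - 5)*(w + 1)*(w^3 + 3*w^2 - w - 3) = (w - 5)*(w + 1)*(w + 3)*(w^2 - 1) = (w - 5)*(w + 1)^2*(w + 3)*(w - 1)
(5) = (m - 5)*(m^2 - 8*m + 15) = (m - 5)*(m - 3)*(m - 5)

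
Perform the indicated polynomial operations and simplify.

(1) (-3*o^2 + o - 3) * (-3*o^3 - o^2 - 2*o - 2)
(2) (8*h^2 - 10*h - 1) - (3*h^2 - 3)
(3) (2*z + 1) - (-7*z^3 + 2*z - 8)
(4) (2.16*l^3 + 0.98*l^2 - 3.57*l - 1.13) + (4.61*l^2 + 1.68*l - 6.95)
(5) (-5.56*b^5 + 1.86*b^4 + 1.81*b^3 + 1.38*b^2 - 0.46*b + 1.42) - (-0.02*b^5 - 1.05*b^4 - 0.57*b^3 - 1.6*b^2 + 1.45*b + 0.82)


(1) = 9*o^5 + 14*o^3 + 7*o^2 + 4*o + 6
(2) = 5*h^2 - 10*h + 2
(3) = 7*z^3 + 9
(4) = 2.16*l^3 + 5.59*l^2 - 1.89*l - 8.08
(5) = -5.54*b^5 + 2.91*b^4 + 2.38*b^3 + 2.98*b^2 - 1.91*b + 0.6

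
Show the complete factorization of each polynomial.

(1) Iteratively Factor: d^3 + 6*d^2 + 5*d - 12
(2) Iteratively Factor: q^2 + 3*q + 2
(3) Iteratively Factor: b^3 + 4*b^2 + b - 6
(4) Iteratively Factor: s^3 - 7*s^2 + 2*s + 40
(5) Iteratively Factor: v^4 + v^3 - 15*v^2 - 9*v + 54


(1) = (d + 3)*(d^2 + 3*d - 4) = (d - 1)*(d + 3)*(d + 4)
(2) = (q + 1)*(q + 2)
(3) = (b + 3)*(b^2 + b - 2) = (b - 1)*(b + 3)*(b + 2)
(4) = (s + 2)*(s^2 - 9*s + 20) = (s - 5)*(s + 2)*(s - 4)
(5) = (v + 3)*(v^3 - 2*v^2 - 9*v + 18) = (v + 3)^2*(v^2 - 5*v + 6) = (v - 2)*(v + 3)^2*(v - 3)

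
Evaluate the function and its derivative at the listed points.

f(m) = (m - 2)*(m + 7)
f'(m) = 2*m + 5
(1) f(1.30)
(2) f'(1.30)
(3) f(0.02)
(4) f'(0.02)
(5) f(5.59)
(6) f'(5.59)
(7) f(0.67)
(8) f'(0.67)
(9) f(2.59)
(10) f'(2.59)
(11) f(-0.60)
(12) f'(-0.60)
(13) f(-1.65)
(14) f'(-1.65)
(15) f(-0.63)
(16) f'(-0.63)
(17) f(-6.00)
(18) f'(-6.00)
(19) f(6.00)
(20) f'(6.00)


(1) = -5.81
(2) = 7.60
(3) = -13.90
(4) = 5.04
(5) = 45.20
(6) = 16.18
(7) = -10.20
(8) = 6.34
(9) = 5.66
(10) = 10.18
(11) = -16.64
(12) = 3.80
(13) = -19.53
(14) = 1.70
(15) = -16.75
(16) = 3.74
(17) = -8.00
(18) = -7.00
(19) = 52.00
(20) = 17.00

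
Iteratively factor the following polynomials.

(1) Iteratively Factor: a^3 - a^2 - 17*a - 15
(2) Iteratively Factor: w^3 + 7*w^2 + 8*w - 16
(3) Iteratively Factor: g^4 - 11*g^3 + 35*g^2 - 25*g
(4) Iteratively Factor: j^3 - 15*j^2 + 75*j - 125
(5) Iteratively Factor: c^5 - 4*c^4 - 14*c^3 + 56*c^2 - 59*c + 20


(1) = (a + 1)*(a^2 - 2*a - 15) = (a + 1)*(a + 3)*(a - 5)
(2) = (w - 1)*(w^2 + 8*w + 16) = (w - 1)*(w + 4)*(w + 4)
(3) = (g - 5)*(g^3 - 6*g^2 + 5*g) = g*(g - 5)*(g^2 - 6*g + 5) = g*(g - 5)*(g - 1)*(g - 5)
(4) = (j - 5)*(j^2 - 10*j + 25) = (j - 5)^2*(j - 5)
(5) = (c - 5)*(c^4 + c^3 - 9*c^2 + 11*c - 4) = (c - 5)*(c - 1)*(c^3 + 2*c^2 - 7*c + 4) = (c - 5)*(c - 1)^2*(c^2 + 3*c - 4) = (c - 5)*(c - 1)^2*(c + 4)*(c - 1)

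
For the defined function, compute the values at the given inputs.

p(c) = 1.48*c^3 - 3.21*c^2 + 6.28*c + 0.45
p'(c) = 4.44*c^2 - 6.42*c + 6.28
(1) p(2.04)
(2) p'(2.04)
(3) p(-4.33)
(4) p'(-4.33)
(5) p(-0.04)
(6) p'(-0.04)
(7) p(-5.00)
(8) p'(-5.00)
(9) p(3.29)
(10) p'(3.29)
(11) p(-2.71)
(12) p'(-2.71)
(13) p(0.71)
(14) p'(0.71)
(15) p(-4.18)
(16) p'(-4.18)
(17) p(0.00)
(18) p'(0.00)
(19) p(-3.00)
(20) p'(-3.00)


(1) = 12.47
(2) = 11.66
(3) = -207.08
(4) = 117.32
(5) = 0.19
(6) = 6.54
(7) = -296.20
(8) = 149.38
(9) = 39.07
(10) = 33.22
(11) = -69.60
(12) = 56.29
(13) = 3.82
(14) = 3.96
(15) = -189.98
(16) = 110.69
(17) = 0.45
(18) = 6.28
(19) = -87.24
(20) = 65.50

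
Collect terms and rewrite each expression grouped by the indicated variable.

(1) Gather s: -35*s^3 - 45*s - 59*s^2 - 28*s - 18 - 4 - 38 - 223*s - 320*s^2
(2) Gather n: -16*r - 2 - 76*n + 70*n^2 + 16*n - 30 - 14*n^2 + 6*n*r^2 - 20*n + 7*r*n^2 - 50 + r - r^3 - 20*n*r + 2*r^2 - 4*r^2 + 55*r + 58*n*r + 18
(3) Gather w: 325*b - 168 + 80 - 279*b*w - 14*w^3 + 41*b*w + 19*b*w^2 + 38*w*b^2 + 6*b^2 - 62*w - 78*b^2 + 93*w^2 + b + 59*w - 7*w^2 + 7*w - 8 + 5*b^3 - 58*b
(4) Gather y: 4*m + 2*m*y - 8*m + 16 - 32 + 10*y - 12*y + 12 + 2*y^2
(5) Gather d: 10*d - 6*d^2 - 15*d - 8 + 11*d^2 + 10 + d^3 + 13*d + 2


(1) = -35*s^3 - 379*s^2 - 296*s - 60
(2) = n^2*(7*r + 56) + n*(6*r^2 + 38*r - 80) - r^3 - 2*r^2 + 40*r - 64
(3) = 5*b^3 - 72*b^2 + 268*b - 14*w^3 + w^2*(19*b + 86) + w*(38*b^2 - 238*b + 4) - 96
(4) = -4*m + 2*y^2 + y*(2*m - 2) - 4
(5) = d^3 + 5*d^2 + 8*d + 4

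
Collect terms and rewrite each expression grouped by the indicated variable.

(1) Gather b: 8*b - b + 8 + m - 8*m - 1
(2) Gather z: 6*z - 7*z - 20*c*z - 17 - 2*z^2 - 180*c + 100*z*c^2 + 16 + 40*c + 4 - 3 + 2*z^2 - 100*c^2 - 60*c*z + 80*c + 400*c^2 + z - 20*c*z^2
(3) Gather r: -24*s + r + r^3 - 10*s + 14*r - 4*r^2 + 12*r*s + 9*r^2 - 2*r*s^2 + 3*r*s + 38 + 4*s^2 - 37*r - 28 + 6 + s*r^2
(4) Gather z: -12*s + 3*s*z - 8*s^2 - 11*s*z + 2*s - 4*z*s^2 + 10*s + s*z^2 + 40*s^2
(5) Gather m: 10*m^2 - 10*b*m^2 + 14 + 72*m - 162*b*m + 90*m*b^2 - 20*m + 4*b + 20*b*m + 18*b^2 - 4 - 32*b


(1) = 7*b - 7*m + 7
(2) = 300*c^2 - 20*c*z^2 - 60*c + z*(100*c^2 - 80*c)
(3) = r^3 + r^2*(s + 5) + r*(-2*s^2 + 15*s - 22) + 4*s^2 - 34*s + 16
(4) = 32*s^2 + s*z^2 + z*(-4*s^2 - 8*s)
(5) = 18*b^2 - 28*b + m^2*(10 - 10*b) + m*(90*b^2 - 142*b + 52) + 10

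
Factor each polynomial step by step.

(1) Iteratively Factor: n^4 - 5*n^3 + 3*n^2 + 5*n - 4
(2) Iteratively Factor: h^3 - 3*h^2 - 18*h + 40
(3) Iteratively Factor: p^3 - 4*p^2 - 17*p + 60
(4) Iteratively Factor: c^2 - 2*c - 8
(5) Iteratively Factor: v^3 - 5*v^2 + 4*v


(1) = (n - 1)*(n^3 - 4*n^2 - n + 4) = (n - 4)*(n - 1)*(n^2 - 1) = (n - 4)*(n - 1)*(n + 1)*(n - 1)
(2) = (h - 5)*(h^2 + 2*h - 8) = (h - 5)*(h - 2)*(h + 4)
(3) = (p + 4)*(p^2 - 8*p + 15) = (p - 5)*(p + 4)*(p - 3)
(4) = (c + 2)*(c - 4)
(5) = (v)*(v^2 - 5*v + 4) = v*(v - 1)*(v - 4)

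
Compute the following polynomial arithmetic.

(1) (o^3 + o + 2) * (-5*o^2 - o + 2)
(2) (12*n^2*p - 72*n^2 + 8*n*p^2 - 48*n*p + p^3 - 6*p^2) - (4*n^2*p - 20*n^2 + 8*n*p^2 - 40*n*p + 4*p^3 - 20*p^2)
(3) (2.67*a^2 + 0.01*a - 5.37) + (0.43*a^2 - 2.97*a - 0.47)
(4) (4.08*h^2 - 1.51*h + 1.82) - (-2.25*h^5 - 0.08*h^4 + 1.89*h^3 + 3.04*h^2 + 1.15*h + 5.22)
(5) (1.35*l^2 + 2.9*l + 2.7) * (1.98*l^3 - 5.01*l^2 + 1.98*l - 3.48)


(1) = -5*o^5 - o^4 - 3*o^3 - 11*o^2 + 4
(2) = 8*n^2*p - 52*n^2 - 8*n*p - 3*p^3 + 14*p^2
(3) = 3.1*a^2 - 2.96*a - 5.84
(4) = 2.25*h^5 + 0.08*h^4 - 1.89*h^3 + 1.04*h^2 - 2.66*h - 3.4
(5) = 2.673*l^5 - 1.0215*l^4 - 6.51*l^3 - 12.483*l^2 - 4.746*l - 9.396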